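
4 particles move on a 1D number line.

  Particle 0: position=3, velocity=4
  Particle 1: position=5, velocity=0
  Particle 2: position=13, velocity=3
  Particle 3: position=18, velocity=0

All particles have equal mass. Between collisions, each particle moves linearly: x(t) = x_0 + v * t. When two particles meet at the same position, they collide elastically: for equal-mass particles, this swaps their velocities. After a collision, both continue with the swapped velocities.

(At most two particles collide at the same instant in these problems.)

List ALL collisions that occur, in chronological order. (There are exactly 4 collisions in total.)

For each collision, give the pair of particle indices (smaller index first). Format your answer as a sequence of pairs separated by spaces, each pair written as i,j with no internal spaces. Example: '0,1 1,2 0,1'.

Answer: 0,1 2,3 1,2 2,3

Derivation:
Collision at t=1/2: particles 0 and 1 swap velocities; positions: p0=5 p1=5 p2=29/2 p3=18; velocities now: v0=0 v1=4 v2=3 v3=0
Collision at t=5/3: particles 2 and 3 swap velocities; positions: p0=5 p1=29/3 p2=18 p3=18; velocities now: v0=0 v1=4 v2=0 v3=3
Collision at t=15/4: particles 1 and 2 swap velocities; positions: p0=5 p1=18 p2=18 p3=97/4; velocities now: v0=0 v1=0 v2=4 v3=3
Collision at t=10: particles 2 and 3 swap velocities; positions: p0=5 p1=18 p2=43 p3=43; velocities now: v0=0 v1=0 v2=3 v3=4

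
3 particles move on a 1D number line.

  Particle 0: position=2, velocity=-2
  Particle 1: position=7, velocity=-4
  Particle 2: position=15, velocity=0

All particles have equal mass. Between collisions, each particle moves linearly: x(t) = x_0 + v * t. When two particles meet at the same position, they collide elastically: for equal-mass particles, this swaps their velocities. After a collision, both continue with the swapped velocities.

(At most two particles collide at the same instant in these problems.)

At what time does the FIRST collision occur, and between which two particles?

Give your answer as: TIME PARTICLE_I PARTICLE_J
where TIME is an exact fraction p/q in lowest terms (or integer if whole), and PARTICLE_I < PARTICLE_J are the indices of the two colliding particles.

Answer: 5/2 0 1

Derivation:
Pair (0,1): pos 2,7 vel -2,-4 -> gap=5, closing at 2/unit, collide at t=5/2
Pair (1,2): pos 7,15 vel -4,0 -> not approaching (rel speed -4 <= 0)
Earliest collision: t=5/2 between 0 and 1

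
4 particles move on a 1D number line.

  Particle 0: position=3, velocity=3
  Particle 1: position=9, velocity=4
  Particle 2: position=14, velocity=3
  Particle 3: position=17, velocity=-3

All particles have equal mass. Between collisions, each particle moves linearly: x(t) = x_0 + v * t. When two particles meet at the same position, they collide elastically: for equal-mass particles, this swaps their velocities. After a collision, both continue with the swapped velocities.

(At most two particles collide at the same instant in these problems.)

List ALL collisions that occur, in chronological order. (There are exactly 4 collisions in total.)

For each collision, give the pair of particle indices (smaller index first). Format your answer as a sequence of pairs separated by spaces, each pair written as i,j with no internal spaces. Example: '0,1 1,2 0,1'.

Collision at t=1/2: particles 2 and 3 swap velocities; positions: p0=9/2 p1=11 p2=31/2 p3=31/2; velocities now: v0=3 v1=4 v2=-3 v3=3
Collision at t=8/7: particles 1 and 2 swap velocities; positions: p0=45/7 p1=95/7 p2=95/7 p3=122/7; velocities now: v0=3 v1=-3 v2=4 v3=3
Collision at t=7/3: particles 0 and 1 swap velocities; positions: p0=10 p1=10 p2=55/3 p3=21; velocities now: v0=-3 v1=3 v2=4 v3=3
Collision at t=5: particles 2 and 3 swap velocities; positions: p0=2 p1=18 p2=29 p3=29; velocities now: v0=-3 v1=3 v2=3 v3=4

Answer: 2,3 1,2 0,1 2,3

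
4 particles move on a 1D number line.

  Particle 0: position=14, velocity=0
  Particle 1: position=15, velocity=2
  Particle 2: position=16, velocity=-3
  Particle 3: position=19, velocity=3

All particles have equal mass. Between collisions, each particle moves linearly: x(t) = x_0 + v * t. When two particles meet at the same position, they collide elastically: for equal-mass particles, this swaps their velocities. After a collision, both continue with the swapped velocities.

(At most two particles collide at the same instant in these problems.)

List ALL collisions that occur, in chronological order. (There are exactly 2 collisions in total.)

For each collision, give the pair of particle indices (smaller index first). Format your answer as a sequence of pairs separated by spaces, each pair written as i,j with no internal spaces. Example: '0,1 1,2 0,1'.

Collision at t=1/5: particles 1 and 2 swap velocities; positions: p0=14 p1=77/5 p2=77/5 p3=98/5; velocities now: v0=0 v1=-3 v2=2 v3=3
Collision at t=2/3: particles 0 and 1 swap velocities; positions: p0=14 p1=14 p2=49/3 p3=21; velocities now: v0=-3 v1=0 v2=2 v3=3

Answer: 1,2 0,1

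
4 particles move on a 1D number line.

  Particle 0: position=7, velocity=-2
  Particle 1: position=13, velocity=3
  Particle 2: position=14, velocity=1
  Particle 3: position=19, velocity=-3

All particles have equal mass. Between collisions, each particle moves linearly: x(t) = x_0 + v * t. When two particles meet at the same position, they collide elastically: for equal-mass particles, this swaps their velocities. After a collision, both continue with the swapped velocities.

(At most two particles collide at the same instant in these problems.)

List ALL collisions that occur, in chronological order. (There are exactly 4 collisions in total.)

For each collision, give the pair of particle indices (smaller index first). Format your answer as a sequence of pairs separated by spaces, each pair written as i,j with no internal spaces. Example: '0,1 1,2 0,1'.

Collision at t=1/2: particles 1 and 2 swap velocities; positions: p0=6 p1=29/2 p2=29/2 p3=35/2; velocities now: v0=-2 v1=1 v2=3 v3=-3
Collision at t=1: particles 2 and 3 swap velocities; positions: p0=5 p1=15 p2=16 p3=16; velocities now: v0=-2 v1=1 v2=-3 v3=3
Collision at t=5/4: particles 1 and 2 swap velocities; positions: p0=9/2 p1=61/4 p2=61/4 p3=67/4; velocities now: v0=-2 v1=-3 v2=1 v3=3
Collision at t=12: particles 0 and 1 swap velocities; positions: p0=-17 p1=-17 p2=26 p3=49; velocities now: v0=-3 v1=-2 v2=1 v3=3

Answer: 1,2 2,3 1,2 0,1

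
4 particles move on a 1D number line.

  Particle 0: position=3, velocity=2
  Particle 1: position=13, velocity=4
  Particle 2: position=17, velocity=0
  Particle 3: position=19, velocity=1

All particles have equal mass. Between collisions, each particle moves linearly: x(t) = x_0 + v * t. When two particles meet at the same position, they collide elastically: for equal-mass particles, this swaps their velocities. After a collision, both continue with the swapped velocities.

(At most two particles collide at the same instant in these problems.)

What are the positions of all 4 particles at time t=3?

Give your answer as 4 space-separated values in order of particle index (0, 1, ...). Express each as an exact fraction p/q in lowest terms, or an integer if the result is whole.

Collision at t=1: particles 1 and 2 swap velocities; positions: p0=5 p1=17 p2=17 p3=20; velocities now: v0=2 v1=0 v2=4 v3=1
Collision at t=2: particles 2 and 3 swap velocities; positions: p0=7 p1=17 p2=21 p3=21; velocities now: v0=2 v1=0 v2=1 v3=4
Advance to t=3 (no further collisions before then); velocities: v0=2 v1=0 v2=1 v3=4; positions = 9 17 22 25

Answer: 9 17 22 25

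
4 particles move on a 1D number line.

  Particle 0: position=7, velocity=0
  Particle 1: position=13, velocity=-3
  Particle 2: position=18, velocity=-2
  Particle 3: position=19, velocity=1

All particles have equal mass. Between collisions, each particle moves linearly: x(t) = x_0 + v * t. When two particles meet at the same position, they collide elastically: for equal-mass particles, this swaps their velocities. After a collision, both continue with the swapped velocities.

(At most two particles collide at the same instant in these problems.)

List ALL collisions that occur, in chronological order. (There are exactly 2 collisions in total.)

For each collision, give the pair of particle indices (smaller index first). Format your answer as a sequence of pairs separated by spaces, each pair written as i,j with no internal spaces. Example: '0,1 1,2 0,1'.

Answer: 0,1 1,2

Derivation:
Collision at t=2: particles 0 and 1 swap velocities; positions: p0=7 p1=7 p2=14 p3=21; velocities now: v0=-3 v1=0 v2=-2 v3=1
Collision at t=11/2: particles 1 and 2 swap velocities; positions: p0=-7/2 p1=7 p2=7 p3=49/2; velocities now: v0=-3 v1=-2 v2=0 v3=1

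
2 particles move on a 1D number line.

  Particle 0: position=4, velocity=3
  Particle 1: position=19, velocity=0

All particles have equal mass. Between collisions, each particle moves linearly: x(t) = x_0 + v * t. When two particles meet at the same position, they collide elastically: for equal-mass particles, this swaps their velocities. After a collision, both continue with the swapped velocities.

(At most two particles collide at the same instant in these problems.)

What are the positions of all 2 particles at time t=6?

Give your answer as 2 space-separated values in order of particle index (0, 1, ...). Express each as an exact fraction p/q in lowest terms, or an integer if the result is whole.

Answer: 19 22

Derivation:
Collision at t=5: particles 0 and 1 swap velocities; positions: p0=19 p1=19; velocities now: v0=0 v1=3
Advance to t=6 (no further collisions before then); velocities: v0=0 v1=3; positions = 19 22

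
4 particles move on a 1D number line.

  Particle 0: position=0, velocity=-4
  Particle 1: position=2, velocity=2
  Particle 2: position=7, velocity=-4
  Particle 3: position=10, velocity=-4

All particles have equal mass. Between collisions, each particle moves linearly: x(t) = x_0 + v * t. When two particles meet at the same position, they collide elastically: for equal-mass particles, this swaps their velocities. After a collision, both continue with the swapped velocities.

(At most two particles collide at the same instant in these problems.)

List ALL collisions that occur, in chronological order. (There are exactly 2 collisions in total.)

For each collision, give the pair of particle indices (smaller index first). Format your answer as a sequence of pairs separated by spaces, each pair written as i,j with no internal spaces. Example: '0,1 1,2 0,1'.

Collision at t=5/6: particles 1 and 2 swap velocities; positions: p0=-10/3 p1=11/3 p2=11/3 p3=20/3; velocities now: v0=-4 v1=-4 v2=2 v3=-4
Collision at t=4/3: particles 2 and 3 swap velocities; positions: p0=-16/3 p1=5/3 p2=14/3 p3=14/3; velocities now: v0=-4 v1=-4 v2=-4 v3=2

Answer: 1,2 2,3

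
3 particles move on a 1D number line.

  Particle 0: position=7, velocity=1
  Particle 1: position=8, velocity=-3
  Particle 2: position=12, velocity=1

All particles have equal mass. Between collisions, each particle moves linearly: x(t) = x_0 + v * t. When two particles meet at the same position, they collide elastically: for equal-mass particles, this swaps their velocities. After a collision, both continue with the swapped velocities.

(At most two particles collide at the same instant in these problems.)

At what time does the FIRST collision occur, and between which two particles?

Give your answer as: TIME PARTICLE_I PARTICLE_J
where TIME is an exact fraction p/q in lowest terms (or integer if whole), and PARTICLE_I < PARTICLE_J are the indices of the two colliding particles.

Answer: 1/4 0 1

Derivation:
Pair (0,1): pos 7,8 vel 1,-3 -> gap=1, closing at 4/unit, collide at t=1/4
Pair (1,2): pos 8,12 vel -3,1 -> not approaching (rel speed -4 <= 0)
Earliest collision: t=1/4 between 0 and 1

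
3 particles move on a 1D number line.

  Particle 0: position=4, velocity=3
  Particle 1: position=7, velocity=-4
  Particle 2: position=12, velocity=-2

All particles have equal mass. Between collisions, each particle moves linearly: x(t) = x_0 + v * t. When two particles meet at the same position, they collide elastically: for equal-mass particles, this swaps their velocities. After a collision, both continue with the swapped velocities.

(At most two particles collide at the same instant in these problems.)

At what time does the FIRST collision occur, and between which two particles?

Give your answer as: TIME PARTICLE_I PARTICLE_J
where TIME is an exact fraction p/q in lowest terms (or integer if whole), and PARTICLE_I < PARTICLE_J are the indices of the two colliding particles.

Pair (0,1): pos 4,7 vel 3,-4 -> gap=3, closing at 7/unit, collide at t=3/7
Pair (1,2): pos 7,12 vel -4,-2 -> not approaching (rel speed -2 <= 0)
Earliest collision: t=3/7 between 0 and 1

Answer: 3/7 0 1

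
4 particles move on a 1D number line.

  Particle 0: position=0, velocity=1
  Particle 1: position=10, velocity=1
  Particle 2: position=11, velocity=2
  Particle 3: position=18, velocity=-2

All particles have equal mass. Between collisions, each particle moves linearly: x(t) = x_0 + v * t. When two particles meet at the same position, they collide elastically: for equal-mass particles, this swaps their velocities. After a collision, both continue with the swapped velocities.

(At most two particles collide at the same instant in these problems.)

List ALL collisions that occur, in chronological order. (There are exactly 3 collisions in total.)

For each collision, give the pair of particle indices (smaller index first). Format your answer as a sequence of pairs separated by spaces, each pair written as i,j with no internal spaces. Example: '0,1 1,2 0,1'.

Answer: 2,3 1,2 0,1

Derivation:
Collision at t=7/4: particles 2 and 3 swap velocities; positions: p0=7/4 p1=47/4 p2=29/2 p3=29/2; velocities now: v0=1 v1=1 v2=-2 v3=2
Collision at t=8/3: particles 1 and 2 swap velocities; positions: p0=8/3 p1=38/3 p2=38/3 p3=49/3; velocities now: v0=1 v1=-2 v2=1 v3=2
Collision at t=6: particles 0 and 1 swap velocities; positions: p0=6 p1=6 p2=16 p3=23; velocities now: v0=-2 v1=1 v2=1 v3=2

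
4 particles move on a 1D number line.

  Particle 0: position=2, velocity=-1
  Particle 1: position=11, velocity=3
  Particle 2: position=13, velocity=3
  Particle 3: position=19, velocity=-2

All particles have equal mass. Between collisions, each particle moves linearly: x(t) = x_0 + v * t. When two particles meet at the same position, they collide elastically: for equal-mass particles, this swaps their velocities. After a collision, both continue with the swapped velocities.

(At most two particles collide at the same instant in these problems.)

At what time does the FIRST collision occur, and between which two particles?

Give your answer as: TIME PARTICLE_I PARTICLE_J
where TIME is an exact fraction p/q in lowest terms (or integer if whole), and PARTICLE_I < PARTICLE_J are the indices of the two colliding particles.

Answer: 6/5 2 3

Derivation:
Pair (0,1): pos 2,11 vel -1,3 -> not approaching (rel speed -4 <= 0)
Pair (1,2): pos 11,13 vel 3,3 -> not approaching (rel speed 0 <= 0)
Pair (2,3): pos 13,19 vel 3,-2 -> gap=6, closing at 5/unit, collide at t=6/5
Earliest collision: t=6/5 between 2 and 3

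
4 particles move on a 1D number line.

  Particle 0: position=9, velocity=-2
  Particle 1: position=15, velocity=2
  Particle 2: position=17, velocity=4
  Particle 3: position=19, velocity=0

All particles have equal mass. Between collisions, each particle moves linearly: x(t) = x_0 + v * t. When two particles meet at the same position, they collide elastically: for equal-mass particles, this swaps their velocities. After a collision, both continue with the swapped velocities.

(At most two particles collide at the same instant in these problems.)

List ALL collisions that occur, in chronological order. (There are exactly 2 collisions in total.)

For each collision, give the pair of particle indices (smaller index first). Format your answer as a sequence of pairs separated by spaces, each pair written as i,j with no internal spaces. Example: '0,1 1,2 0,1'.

Collision at t=1/2: particles 2 and 3 swap velocities; positions: p0=8 p1=16 p2=19 p3=19; velocities now: v0=-2 v1=2 v2=0 v3=4
Collision at t=2: particles 1 and 2 swap velocities; positions: p0=5 p1=19 p2=19 p3=25; velocities now: v0=-2 v1=0 v2=2 v3=4

Answer: 2,3 1,2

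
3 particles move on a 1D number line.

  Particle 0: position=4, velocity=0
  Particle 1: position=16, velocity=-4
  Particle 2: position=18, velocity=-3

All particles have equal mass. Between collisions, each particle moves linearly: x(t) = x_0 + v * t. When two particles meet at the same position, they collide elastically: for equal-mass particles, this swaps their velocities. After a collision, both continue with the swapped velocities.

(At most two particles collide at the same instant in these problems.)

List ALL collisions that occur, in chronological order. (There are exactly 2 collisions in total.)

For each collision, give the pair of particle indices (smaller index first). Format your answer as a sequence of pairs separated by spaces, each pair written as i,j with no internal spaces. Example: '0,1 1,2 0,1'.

Collision at t=3: particles 0 and 1 swap velocities; positions: p0=4 p1=4 p2=9; velocities now: v0=-4 v1=0 v2=-3
Collision at t=14/3: particles 1 and 2 swap velocities; positions: p0=-8/3 p1=4 p2=4; velocities now: v0=-4 v1=-3 v2=0

Answer: 0,1 1,2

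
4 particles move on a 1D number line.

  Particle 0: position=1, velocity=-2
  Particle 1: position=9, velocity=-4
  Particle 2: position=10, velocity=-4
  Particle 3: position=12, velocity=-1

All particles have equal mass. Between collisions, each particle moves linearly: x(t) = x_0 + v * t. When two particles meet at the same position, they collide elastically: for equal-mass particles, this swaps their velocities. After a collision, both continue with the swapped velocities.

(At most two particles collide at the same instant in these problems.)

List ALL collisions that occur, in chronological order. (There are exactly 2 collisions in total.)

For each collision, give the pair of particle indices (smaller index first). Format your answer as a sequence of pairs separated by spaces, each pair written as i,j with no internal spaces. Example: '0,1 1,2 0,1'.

Answer: 0,1 1,2

Derivation:
Collision at t=4: particles 0 and 1 swap velocities; positions: p0=-7 p1=-7 p2=-6 p3=8; velocities now: v0=-4 v1=-2 v2=-4 v3=-1
Collision at t=9/2: particles 1 and 2 swap velocities; positions: p0=-9 p1=-8 p2=-8 p3=15/2; velocities now: v0=-4 v1=-4 v2=-2 v3=-1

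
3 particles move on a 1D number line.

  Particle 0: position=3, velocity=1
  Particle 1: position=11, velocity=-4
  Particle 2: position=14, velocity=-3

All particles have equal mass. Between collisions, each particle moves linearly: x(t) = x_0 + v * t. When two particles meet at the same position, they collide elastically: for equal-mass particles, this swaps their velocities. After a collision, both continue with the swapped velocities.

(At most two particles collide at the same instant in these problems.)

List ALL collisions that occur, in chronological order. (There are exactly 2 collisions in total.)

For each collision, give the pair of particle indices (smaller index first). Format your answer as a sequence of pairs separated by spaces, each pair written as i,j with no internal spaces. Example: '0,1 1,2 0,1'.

Collision at t=8/5: particles 0 and 1 swap velocities; positions: p0=23/5 p1=23/5 p2=46/5; velocities now: v0=-4 v1=1 v2=-3
Collision at t=11/4: particles 1 and 2 swap velocities; positions: p0=0 p1=23/4 p2=23/4; velocities now: v0=-4 v1=-3 v2=1

Answer: 0,1 1,2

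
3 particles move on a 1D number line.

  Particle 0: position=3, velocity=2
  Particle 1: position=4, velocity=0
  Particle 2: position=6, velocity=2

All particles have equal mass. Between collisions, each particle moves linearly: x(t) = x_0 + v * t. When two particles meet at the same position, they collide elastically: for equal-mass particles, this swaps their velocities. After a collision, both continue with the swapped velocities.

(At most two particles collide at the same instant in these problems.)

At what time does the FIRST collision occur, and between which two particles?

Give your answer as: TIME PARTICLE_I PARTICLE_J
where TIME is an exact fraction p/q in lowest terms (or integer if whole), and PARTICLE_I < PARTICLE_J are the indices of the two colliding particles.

Answer: 1/2 0 1

Derivation:
Pair (0,1): pos 3,4 vel 2,0 -> gap=1, closing at 2/unit, collide at t=1/2
Pair (1,2): pos 4,6 vel 0,2 -> not approaching (rel speed -2 <= 0)
Earliest collision: t=1/2 between 0 and 1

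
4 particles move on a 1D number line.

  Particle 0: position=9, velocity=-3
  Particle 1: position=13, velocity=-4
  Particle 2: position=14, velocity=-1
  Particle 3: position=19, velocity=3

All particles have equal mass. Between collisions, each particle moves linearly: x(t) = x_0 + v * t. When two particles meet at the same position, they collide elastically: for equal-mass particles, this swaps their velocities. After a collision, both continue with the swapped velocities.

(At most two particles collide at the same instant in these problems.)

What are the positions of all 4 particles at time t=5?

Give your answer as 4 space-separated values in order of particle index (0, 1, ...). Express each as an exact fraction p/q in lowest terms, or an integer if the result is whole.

Answer: -7 -6 9 34

Derivation:
Collision at t=4: particles 0 and 1 swap velocities; positions: p0=-3 p1=-3 p2=10 p3=31; velocities now: v0=-4 v1=-3 v2=-1 v3=3
Advance to t=5 (no further collisions before then); velocities: v0=-4 v1=-3 v2=-1 v3=3; positions = -7 -6 9 34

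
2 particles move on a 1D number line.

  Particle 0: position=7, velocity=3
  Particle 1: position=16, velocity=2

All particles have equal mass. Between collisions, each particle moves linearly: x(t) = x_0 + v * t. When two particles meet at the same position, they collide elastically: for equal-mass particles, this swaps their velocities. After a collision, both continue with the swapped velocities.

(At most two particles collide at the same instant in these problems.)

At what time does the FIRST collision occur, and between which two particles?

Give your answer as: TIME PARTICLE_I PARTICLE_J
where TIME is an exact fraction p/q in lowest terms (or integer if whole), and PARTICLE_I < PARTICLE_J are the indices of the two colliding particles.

Answer: 9 0 1

Derivation:
Pair (0,1): pos 7,16 vel 3,2 -> gap=9, closing at 1/unit, collide at t=9
Earliest collision: t=9 between 0 and 1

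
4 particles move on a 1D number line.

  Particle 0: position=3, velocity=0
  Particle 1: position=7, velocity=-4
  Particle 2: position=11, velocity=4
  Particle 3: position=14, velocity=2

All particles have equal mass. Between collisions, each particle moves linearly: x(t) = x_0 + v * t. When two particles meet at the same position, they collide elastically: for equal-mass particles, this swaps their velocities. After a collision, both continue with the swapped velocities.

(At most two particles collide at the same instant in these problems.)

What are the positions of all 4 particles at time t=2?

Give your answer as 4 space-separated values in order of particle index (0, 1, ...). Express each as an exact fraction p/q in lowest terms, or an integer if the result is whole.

Answer: -1 3 18 19

Derivation:
Collision at t=1: particles 0 and 1 swap velocities; positions: p0=3 p1=3 p2=15 p3=16; velocities now: v0=-4 v1=0 v2=4 v3=2
Collision at t=3/2: particles 2 and 3 swap velocities; positions: p0=1 p1=3 p2=17 p3=17; velocities now: v0=-4 v1=0 v2=2 v3=4
Advance to t=2 (no further collisions before then); velocities: v0=-4 v1=0 v2=2 v3=4; positions = -1 3 18 19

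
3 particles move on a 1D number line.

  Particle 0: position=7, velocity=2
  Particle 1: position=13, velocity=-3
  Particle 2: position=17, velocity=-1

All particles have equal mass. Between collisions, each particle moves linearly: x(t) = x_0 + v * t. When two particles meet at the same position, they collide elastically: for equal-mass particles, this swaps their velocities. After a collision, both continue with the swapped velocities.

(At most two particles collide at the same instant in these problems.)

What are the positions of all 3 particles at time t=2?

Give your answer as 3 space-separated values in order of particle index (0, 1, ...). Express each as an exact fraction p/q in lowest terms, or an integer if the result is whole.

Answer: 7 11 15

Derivation:
Collision at t=6/5: particles 0 and 1 swap velocities; positions: p0=47/5 p1=47/5 p2=79/5; velocities now: v0=-3 v1=2 v2=-1
Advance to t=2 (no further collisions before then); velocities: v0=-3 v1=2 v2=-1; positions = 7 11 15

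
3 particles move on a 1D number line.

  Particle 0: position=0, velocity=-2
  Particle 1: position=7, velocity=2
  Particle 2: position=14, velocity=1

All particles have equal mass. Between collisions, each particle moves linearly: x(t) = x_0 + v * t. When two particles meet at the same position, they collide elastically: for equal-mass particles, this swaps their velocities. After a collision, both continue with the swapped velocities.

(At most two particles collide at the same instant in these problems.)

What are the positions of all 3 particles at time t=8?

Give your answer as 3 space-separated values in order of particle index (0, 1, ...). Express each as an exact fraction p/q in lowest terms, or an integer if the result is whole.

Answer: -16 22 23

Derivation:
Collision at t=7: particles 1 and 2 swap velocities; positions: p0=-14 p1=21 p2=21; velocities now: v0=-2 v1=1 v2=2
Advance to t=8 (no further collisions before then); velocities: v0=-2 v1=1 v2=2; positions = -16 22 23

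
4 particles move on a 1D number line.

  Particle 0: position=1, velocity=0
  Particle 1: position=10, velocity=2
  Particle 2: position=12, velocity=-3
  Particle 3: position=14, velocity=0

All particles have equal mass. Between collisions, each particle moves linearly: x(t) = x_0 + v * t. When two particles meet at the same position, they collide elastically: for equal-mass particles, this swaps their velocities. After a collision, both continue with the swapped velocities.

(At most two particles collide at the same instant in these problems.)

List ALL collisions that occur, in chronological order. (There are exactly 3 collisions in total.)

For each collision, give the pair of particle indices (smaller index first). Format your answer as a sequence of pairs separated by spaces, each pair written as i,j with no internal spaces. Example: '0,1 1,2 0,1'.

Answer: 1,2 2,3 0,1

Derivation:
Collision at t=2/5: particles 1 and 2 swap velocities; positions: p0=1 p1=54/5 p2=54/5 p3=14; velocities now: v0=0 v1=-3 v2=2 v3=0
Collision at t=2: particles 2 and 3 swap velocities; positions: p0=1 p1=6 p2=14 p3=14; velocities now: v0=0 v1=-3 v2=0 v3=2
Collision at t=11/3: particles 0 and 1 swap velocities; positions: p0=1 p1=1 p2=14 p3=52/3; velocities now: v0=-3 v1=0 v2=0 v3=2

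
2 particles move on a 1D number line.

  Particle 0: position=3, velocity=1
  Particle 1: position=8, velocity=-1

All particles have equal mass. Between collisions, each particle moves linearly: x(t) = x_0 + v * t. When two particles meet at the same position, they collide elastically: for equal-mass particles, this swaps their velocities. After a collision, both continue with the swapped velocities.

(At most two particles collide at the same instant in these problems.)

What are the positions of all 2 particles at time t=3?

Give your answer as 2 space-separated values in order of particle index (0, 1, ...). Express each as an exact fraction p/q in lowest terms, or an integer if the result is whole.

Answer: 5 6

Derivation:
Collision at t=5/2: particles 0 and 1 swap velocities; positions: p0=11/2 p1=11/2; velocities now: v0=-1 v1=1
Advance to t=3 (no further collisions before then); velocities: v0=-1 v1=1; positions = 5 6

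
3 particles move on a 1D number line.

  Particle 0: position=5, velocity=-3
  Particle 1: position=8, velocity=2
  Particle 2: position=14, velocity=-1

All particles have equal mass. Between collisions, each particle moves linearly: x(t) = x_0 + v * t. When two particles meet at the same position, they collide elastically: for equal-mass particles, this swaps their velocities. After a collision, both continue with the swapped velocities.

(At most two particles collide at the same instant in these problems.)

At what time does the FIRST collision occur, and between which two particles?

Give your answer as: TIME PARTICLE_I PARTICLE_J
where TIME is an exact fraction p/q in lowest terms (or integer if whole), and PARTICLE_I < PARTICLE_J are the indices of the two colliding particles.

Answer: 2 1 2

Derivation:
Pair (0,1): pos 5,8 vel -3,2 -> not approaching (rel speed -5 <= 0)
Pair (1,2): pos 8,14 vel 2,-1 -> gap=6, closing at 3/unit, collide at t=2
Earliest collision: t=2 between 1 and 2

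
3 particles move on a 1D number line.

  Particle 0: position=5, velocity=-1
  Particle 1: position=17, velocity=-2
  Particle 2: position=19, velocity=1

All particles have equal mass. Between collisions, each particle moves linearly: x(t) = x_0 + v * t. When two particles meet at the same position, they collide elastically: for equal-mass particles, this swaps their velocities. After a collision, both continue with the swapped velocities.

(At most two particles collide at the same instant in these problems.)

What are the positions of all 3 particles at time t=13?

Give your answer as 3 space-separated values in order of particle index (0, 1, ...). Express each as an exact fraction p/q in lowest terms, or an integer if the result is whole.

Answer: -9 -8 32

Derivation:
Collision at t=12: particles 0 and 1 swap velocities; positions: p0=-7 p1=-7 p2=31; velocities now: v0=-2 v1=-1 v2=1
Advance to t=13 (no further collisions before then); velocities: v0=-2 v1=-1 v2=1; positions = -9 -8 32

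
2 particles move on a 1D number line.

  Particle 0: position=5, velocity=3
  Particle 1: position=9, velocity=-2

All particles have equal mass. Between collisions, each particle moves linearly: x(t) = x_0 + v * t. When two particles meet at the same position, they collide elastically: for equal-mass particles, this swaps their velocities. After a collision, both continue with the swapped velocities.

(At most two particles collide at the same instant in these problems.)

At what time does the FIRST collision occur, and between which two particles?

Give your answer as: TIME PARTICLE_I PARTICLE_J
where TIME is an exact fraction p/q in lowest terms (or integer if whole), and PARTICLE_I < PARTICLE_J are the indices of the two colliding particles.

Answer: 4/5 0 1

Derivation:
Pair (0,1): pos 5,9 vel 3,-2 -> gap=4, closing at 5/unit, collide at t=4/5
Earliest collision: t=4/5 between 0 and 1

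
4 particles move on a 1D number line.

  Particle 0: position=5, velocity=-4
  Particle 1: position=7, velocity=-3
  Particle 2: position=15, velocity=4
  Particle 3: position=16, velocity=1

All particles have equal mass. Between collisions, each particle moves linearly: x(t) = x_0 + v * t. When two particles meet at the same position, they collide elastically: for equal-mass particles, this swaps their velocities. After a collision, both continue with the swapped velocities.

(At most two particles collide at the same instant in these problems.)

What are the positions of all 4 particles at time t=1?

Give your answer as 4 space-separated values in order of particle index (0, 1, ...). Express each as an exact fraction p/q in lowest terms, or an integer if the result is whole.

Answer: 1 4 17 19

Derivation:
Collision at t=1/3: particles 2 and 3 swap velocities; positions: p0=11/3 p1=6 p2=49/3 p3=49/3; velocities now: v0=-4 v1=-3 v2=1 v3=4
Advance to t=1 (no further collisions before then); velocities: v0=-4 v1=-3 v2=1 v3=4; positions = 1 4 17 19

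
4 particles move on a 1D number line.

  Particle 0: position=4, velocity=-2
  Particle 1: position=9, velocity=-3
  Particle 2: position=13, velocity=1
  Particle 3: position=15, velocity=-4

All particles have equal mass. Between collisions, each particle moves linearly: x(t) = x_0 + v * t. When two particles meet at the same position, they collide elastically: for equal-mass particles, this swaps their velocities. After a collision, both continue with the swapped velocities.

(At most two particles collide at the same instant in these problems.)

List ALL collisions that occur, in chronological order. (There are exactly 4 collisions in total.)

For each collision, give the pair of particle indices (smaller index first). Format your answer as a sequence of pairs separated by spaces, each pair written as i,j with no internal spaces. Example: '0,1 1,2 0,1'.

Collision at t=2/5: particles 2 and 3 swap velocities; positions: p0=16/5 p1=39/5 p2=67/5 p3=67/5; velocities now: v0=-2 v1=-3 v2=-4 v3=1
Collision at t=5: particles 0 and 1 swap velocities; positions: p0=-6 p1=-6 p2=-5 p3=18; velocities now: v0=-3 v1=-2 v2=-4 v3=1
Collision at t=11/2: particles 1 and 2 swap velocities; positions: p0=-15/2 p1=-7 p2=-7 p3=37/2; velocities now: v0=-3 v1=-4 v2=-2 v3=1
Collision at t=6: particles 0 and 1 swap velocities; positions: p0=-9 p1=-9 p2=-8 p3=19; velocities now: v0=-4 v1=-3 v2=-2 v3=1

Answer: 2,3 0,1 1,2 0,1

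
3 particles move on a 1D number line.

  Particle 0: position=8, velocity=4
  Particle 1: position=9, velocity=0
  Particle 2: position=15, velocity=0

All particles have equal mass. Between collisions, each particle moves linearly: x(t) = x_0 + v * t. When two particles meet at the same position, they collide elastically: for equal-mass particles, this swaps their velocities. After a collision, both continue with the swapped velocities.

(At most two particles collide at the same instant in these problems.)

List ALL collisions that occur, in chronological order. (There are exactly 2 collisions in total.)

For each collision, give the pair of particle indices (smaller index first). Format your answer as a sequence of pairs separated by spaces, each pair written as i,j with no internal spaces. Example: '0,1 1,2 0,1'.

Collision at t=1/4: particles 0 and 1 swap velocities; positions: p0=9 p1=9 p2=15; velocities now: v0=0 v1=4 v2=0
Collision at t=7/4: particles 1 and 2 swap velocities; positions: p0=9 p1=15 p2=15; velocities now: v0=0 v1=0 v2=4

Answer: 0,1 1,2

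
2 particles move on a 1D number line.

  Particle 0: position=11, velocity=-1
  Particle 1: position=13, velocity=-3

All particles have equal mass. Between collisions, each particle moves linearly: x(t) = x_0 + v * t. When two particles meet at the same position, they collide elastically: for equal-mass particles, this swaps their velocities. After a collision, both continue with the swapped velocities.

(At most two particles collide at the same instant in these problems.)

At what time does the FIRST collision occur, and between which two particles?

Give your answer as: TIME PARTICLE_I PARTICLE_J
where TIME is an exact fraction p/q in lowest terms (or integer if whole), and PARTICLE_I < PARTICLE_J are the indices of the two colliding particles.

Answer: 1 0 1

Derivation:
Pair (0,1): pos 11,13 vel -1,-3 -> gap=2, closing at 2/unit, collide at t=1
Earliest collision: t=1 between 0 and 1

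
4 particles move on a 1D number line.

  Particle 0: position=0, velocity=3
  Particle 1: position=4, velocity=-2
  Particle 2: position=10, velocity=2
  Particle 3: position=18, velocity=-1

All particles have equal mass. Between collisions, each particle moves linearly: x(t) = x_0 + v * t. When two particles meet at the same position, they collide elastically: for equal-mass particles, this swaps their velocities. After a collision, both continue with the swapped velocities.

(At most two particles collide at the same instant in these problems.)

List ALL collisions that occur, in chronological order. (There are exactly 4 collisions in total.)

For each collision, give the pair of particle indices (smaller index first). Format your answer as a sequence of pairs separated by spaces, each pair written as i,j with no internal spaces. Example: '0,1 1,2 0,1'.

Answer: 0,1 2,3 1,2 2,3

Derivation:
Collision at t=4/5: particles 0 and 1 swap velocities; positions: p0=12/5 p1=12/5 p2=58/5 p3=86/5; velocities now: v0=-2 v1=3 v2=2 v3=-1
Collision at t=8/3: particles 2 and 3 swap velocities; positions: p0=-4/3 p1=8 p2=46/3 p3=46/3; velocities now: v0=-2 v1=3 v2=-1 v3=2
Collision at t=9/2: particles 1 and 2 swap velocities; positions: p0=-5 p1=27/2 p2=27/2 p3=19; velocities now: v0=-2 v1=-1 v2=3 v3=2
Collision at t=10: particles 2 and 3 swap velocities; positions: p0=-16 p1=8 p2=30 p3=30; velocities now: v0=-2 v1=-1 v2=2 v3=3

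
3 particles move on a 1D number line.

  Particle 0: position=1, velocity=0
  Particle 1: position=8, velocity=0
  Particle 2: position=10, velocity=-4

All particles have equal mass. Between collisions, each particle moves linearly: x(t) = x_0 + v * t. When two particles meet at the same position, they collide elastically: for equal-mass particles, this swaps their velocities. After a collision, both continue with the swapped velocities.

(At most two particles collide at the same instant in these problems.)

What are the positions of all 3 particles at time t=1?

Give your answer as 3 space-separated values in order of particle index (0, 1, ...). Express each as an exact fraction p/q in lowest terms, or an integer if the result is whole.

Collision at t=1/2: particles 1 and 2 swap velocities; positions: p0=1 p1=8 p2=8; velocities now: v0=0 v1=-4 v2=0
Advance to t=1 (no further collisions before then); velocities: v0=0 v1=-4 v2=0; positions = 1 6 8

Answer: 1 6 8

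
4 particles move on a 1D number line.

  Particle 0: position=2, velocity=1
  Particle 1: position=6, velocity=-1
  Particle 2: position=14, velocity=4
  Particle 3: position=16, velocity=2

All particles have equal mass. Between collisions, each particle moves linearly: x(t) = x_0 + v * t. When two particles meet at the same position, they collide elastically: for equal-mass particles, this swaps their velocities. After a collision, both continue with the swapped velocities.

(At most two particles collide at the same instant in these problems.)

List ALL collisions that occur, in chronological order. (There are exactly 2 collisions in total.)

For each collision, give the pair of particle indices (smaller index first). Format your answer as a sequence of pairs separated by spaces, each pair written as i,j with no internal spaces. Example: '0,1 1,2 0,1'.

Answer: 2,3 0,1

Derivation:
Collision at t=1: particles 2 and 3 swap velocities; positions: p0=3 p1=5 p2=18 p3=18; velocities now: v0=1 v1=-1 v2=2 v3=4
Collision at t=2: particles 0 and 1 swap velocities; positions: p0=4 p1=4 p2=20 p3=22; velocities now: v0=-1 v1=1 v2=2 v3=4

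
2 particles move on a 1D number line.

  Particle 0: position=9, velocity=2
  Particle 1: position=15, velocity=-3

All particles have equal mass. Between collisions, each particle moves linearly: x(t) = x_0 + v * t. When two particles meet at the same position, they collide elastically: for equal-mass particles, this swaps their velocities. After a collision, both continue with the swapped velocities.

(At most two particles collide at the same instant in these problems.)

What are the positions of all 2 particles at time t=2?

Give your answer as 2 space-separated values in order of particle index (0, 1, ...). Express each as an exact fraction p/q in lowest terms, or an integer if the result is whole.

Answer: 9 13

Derivation:
Collision at t=6/5: particles 0 and 1 swap velocities; positions: p0=57/5 p1=57/5; velocities now: v0=-3 v1=2
Advance to t=2 (no further collisions before then); velocities: v0=-3 v1=2; positions = 9 13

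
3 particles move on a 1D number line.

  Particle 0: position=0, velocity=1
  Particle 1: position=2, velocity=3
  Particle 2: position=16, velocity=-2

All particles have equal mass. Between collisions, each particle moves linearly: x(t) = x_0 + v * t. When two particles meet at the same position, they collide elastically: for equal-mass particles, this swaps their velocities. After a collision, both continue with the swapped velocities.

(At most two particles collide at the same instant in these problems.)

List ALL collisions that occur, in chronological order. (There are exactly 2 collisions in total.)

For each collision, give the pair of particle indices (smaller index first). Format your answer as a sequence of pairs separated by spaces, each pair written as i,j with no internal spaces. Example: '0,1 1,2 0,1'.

Answer: 1,2 0,1

Derivation:
Collision at t=14/5: particles 1 and 2 swap velocities; positions: p0=14/5 p1=52/5 p2=52/5; velocities now: v0=1 v1=-2 v2=3
Collision at t=16/3: particles 0 and 1 swap velocities; positions: p0=16/3 p1=16/3 p2=18; velocities now: v0=-2 v1=1 v2=3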